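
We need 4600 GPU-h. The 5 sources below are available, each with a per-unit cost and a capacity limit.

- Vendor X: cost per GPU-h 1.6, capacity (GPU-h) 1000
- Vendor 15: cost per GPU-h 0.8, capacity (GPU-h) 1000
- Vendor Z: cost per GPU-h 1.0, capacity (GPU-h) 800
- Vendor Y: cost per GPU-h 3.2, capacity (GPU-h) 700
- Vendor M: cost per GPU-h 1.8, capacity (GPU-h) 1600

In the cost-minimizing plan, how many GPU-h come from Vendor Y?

200

Fill from the cheapest source first.
Vendor 15 at 0.8: take all 1000 GPU-h — 3600 still needed.
Vendor Z (1.0): use full 800 — 2800 GPU-h to go.
Vendor X (1.6): use full 1000 — 1800 GPU-h to go.
Vendor M at 1.8: take all 1600 GPU-h — 200 still needed.
Vendor Y (3.2): take the remaining 200 — done.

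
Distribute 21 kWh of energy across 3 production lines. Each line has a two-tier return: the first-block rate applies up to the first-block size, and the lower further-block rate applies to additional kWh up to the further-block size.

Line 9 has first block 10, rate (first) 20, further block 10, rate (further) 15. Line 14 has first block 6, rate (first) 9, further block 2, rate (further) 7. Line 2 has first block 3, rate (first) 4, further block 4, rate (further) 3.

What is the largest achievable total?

359

Treat each block as its own option and order by rate: Line 9/first 20 > Line 9/second 15 > Line 14/first 9 > Line 14/second 7 > Line 2/first 4 > Line 2/second 3.
Line 9/first (20): +10 → 11 left.
Fill Line 9 second block (10 at 15) → 1 left.
Line 14/first: +1 of 6 at 9; pool empty.
Total = 20×10 + 15×10 + 9×1 = 359.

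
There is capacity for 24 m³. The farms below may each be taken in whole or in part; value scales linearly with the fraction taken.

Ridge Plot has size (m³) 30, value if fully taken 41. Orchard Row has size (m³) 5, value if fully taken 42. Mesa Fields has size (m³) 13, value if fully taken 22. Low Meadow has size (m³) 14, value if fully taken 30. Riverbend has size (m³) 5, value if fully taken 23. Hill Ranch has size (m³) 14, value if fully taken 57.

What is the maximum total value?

122

Rank by value-to-size ratio: Orchard Row 42/5≈8.4, Riverbend 23/5≈4.6, Hill Ranch 57/14≈4.07, Low Meadow 30/14≈2.14, Mesa Fields 22/13≈1.69, Ridge Plot 41/30≈1.37.
Orchard Row: take in full, 5 m³ for value 42 → 19 left.
Take all of Riverbend (5 m³, value 23) → 14 m³ left.
All 14 m³ of Hill Ranch fit (value 57) → 0 remain.
Total value = 122.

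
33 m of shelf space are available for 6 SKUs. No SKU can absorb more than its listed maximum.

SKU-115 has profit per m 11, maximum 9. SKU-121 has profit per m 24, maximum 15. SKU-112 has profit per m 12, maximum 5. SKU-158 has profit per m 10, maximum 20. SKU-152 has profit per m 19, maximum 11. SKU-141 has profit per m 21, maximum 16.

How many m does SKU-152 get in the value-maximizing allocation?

Order the SKUs by profit per m: SKU-121 24 > SKU-141 21 > SKU-152 19 > SKU-112 12 > SKU-115 11 > SKU-158 10.
SKU-121: +15 to 15 (cap) ; 18 left.
SKU-141: +16 to 16 (cap) ; 2 left.
SKU-152 has room for 11 but only 2 remain, so it gets 2.

2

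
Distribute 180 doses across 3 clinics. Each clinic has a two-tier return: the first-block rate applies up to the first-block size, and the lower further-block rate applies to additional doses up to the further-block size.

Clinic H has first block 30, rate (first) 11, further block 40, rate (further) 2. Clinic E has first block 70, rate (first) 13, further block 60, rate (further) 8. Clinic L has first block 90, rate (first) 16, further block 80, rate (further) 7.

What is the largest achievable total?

2570

Treat each block as its own option and order by rate: Clinic L/tier1 16 > Clinic E/tier1 13 > Clinic H/tier1 11 > Clinic E/tier2 8 > Clinic L/tier2 7 > Clinic H/tier2 2.
Fill Clinic L tier1 block (90 at 16) ; 90 left.
Fill Clinic E tier1 block (70 at 13) ; 20 left.
Clinic H/tier1: +20 of 30 at 11; pool empty.
Total = 16×90 + 13×70 + 11×20 = 2570.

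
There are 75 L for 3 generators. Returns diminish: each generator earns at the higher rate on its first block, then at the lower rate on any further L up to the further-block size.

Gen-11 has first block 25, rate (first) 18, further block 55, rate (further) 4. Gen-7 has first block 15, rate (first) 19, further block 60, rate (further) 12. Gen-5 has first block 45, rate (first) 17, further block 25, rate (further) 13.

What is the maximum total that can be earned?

1330

Treat each block as its own option and order by rate: Gen-7/tier1 19 > Gen-11/tier1 18 > Gen-5/tier1 17 > Gen-5/tier2 13 > Gen-7/tier2 12 > Gen-11/tier2 4.
Gen-7/tier1 (19): +15 — 60 left.
Fill Gen-11 tier1 block (25 at 18) — 35 left.
35 remain; put them into Gen-5 tier1 at 17.
Total = 19×15 + 18×25 + 17×35 = 1330.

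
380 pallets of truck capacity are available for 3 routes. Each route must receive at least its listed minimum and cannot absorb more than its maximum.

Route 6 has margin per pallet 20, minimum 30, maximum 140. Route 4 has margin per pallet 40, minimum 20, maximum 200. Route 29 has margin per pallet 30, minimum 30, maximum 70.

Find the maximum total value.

12300

Meeting every minimum uses 30+20+30 = 80 pallets, leaving 300.
Rank by margin per pallet: Route 4 40 > Route 29 30 > Route 6 20.
Route 4 takes 180 more to reach its cap of 200 — 120 left.
Route 29: +40 to 70 (cap) — 80 left.
Only 80 left; Route 6 takes them to reach 110.
Total = 20×110 + 40×200 + 30×70 = 12300.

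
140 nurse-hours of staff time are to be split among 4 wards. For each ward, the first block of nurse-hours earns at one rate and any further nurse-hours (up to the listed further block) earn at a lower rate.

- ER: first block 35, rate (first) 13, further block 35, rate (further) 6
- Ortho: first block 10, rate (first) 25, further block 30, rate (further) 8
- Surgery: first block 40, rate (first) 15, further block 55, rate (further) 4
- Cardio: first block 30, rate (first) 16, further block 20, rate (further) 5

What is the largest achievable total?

1985

Treat each block as its own option and order by rate: Ortho/T1 25 > Cardio/T1 16 > Surgery/T1 15 > ER/T1 13 > Ortho/T2 8 > ER/T2 6 > Cardio/T2 5 > Surgery/T2 4.
Fill Ortho T1 block (10 at 25) — 130 left.
Fill Cardio T1 block (30 at 16) — 100 left.
Surgery/T1 (15): +40 — 60 left.
Fill ER T1 block (35 at 13) — 25 left.
Ortho/T2: +25 of 30 at 8; pool empty.
Total = 25×10 + 16×30 + 15×40 + 13×35 + 8×25 = 1985.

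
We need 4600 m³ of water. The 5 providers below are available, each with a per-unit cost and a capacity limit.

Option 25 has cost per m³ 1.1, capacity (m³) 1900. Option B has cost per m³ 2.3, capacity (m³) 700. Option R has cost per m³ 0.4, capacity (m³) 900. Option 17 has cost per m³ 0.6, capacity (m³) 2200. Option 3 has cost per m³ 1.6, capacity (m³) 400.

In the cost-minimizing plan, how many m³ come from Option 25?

1500

Fill from the cheapest provider first.
Take 900 from Option R at 0.4 — need 3700 more.
Take 2200 from Option 17 at 0.6 — need 1500 more.
Option 25 at 1.1: take 1500 of its 1900 — requirement met.
Option 3, Option B: unused.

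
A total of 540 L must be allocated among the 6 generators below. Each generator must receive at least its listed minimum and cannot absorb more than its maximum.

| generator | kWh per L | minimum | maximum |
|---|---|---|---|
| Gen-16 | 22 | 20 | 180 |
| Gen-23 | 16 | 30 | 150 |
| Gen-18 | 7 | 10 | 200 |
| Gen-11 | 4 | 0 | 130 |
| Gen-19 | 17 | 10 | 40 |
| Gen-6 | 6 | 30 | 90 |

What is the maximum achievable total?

8200

Meeting every minimum uses 20+30+10+0+10+30 = 100 L, leaving 440.
Highest kWh per L first: Gen-16 22 > Gen-19 17 > Gen-23 16 > Gen-18 7 > Gen-6 6 > Gen-11 4.
Give Gen-16 160 more to hit its cap of 180 → 280 left.
Gen-19 takes 30 more to reach its cap of 40 → 250 left.
Give Gen-23 120 more to hit its cap of 150 → 130 left.
Gen-18: +130 (room for 190) → 140. Pool exhausted.
Total = 22×180 + 16×150 + 7×140 + 17×40 + 6×30 = 8200.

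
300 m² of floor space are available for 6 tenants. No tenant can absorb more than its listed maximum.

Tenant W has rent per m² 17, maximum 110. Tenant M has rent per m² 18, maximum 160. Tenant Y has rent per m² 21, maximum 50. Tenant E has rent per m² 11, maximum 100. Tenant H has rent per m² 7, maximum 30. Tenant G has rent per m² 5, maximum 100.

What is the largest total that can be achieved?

Order the tenants by rent per m²: Tenant Y 21 > Tenant M 18 > Tenant W 17 > Tenant E 11 > Tenant H 7 > Tenant G 5.
Tenant Y: +50 to 50 (cap) ; 250 left.
Tenant M: +160 to 160 (cap) ; 90 left.
Tenant W: +90 (room for 110) → 90. Pool exhausted.
Total = 17×90 + 18×160 + 21×50 = 5460.

5460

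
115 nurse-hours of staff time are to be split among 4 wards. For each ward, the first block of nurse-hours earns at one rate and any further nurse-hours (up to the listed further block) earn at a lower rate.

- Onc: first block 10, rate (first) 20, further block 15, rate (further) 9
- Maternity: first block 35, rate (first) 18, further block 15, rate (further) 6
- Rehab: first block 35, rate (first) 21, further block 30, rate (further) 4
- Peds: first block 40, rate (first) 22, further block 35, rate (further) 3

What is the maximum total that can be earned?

Order all 8 blocks by rate: Peds/first 22 > Rehab/first 21 > Onc/first 20 > Maternity/first 18 > Onc/second 9 > Maternity/second 6 > Rehab/second 4 > Peds/second 3.
Peds first at 22: fill all 40 — 75 left.
Fill Rehab first block (35 at 21) — 40 left.
Onc/first (20): +10 — 30 left.
Maternity first at 18: only 30 left, fill 30.
Total = 22×40 + 21×35 + 20×10 + 18×30 = 2355.

2355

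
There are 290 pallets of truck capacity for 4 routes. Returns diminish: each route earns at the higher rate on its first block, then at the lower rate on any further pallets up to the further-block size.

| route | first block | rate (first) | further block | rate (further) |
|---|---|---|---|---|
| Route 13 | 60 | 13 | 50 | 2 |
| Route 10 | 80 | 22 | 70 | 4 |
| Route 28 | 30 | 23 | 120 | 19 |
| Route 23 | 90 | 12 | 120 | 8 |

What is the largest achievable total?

5510

Rank every tier by rate: Route 28/T1 23 > Route 10/T1 22 > Route 28/T2 19 > Route 13/T1 13 > Route 23/T1 12 > Route 23/T2 8 > Route 10/T2 4 > Route 13/T2 2.
Route 28 T1 at 23: fill all 30 ; 260 left.
Route 10 T1 at 22: fill all 80 ; 180 left.
Route 28/T2 (19): +120 ; 60 left.
Route 13 T1 at 13: fill all 60 ; 0 left.
Total = 23×30 + 22×80 + 19×120 + 13×60 = 5510.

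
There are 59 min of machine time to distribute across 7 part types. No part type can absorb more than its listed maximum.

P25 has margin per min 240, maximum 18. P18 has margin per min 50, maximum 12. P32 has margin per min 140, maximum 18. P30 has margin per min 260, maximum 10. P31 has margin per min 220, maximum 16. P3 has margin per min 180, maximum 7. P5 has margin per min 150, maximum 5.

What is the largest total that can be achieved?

Order the part types by margin per min: P30 260 > P25 240 > P31 220 > P3 180 > P5 150 > P32 140 > P18 50.
P30: +10 to 10 (cap) — 49 left.
Give P25 18 to hit its cap of 18 — 31 left.
P31 takes 16 to reach its cap of 16 — 15 left.
P3: +7 to 7 (cap) — 8 left.
Give P5 5 to hit its cap of 5 — 3 left.
P32 has room for 18 but only 3 remain, so it gets 3.
Total = 240×18 + 140×3 + 260×10 + 220×16 + 180×7 + 150×5 = 12870.

12870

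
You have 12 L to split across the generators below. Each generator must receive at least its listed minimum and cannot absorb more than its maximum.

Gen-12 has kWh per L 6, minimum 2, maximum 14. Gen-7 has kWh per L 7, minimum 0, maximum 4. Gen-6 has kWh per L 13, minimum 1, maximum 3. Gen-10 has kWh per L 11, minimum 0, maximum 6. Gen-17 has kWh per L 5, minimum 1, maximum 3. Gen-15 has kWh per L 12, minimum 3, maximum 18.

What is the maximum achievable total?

128

Meeting every minimum uses 2+0+1+0+1+3 = 7 L, leaving 5.
Highest kWh per L first: Gen-6 13 > Gen-15 12 > Gen-10 11 > Gen-7 7 > Gen-12 6 > Gen-17 5.
Gen-6: +2 to 3 (cap) → 3 left.
Gen-15 has room for 15 more but only 3 remain, so it gets 6.
Total = 6×2 + 13×3 + 5×1 + 12×6 = 128.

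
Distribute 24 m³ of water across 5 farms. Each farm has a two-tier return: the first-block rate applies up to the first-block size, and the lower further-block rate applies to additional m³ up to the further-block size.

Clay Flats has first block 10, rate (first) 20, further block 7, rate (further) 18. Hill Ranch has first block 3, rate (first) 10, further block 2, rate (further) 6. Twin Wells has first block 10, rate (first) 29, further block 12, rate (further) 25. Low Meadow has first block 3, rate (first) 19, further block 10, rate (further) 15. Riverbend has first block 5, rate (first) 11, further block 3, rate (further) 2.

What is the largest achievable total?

Order all 10 blocks by rate: Twin Wells/T1 29 > Twin Wells/T2 25 > Clay Flats/T1 20 > Low Meadow/T1 19 > Clay Flats/T2 18 > Low Meadow/T2 15 > Riverbend/T1 11 > Hill Ranch/T1 10 > Hill Ranch/T2 6 > Riverbend/T2 2.
Twin Wells T1 at 29: fill all 10 ; 14 left.
Twin Wells/T2 (25): +12 ; 2 left.
Clay Flats T1 at 20: only 2 left, fill 2.
Total = 29×10 + 25×12 + 20×2 = 630.

630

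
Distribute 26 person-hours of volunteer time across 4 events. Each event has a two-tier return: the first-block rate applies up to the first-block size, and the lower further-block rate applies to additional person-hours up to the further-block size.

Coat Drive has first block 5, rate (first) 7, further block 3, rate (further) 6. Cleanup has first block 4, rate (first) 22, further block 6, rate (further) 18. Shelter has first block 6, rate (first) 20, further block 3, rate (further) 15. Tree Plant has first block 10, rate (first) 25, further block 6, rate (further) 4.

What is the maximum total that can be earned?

Rank every tier by rate: Tree Plant/first 25 > Cleanup/first 22 > Shelter/first 20 > Cleanup/second 18 > Shelter/second 15 > Coat Drive/first 7 > Coat Drive/second 6 > Tree Plant/second 4.
Fill Tree Plant first block (10 at 25) — 16 left.
Cleanup/first (22): +4 — 12 left.
Fill Shelter first block (6 at 20) — 6 left.
Fill Cleanup second block (6 at 18) — 0 left.
Total = 25×10 + 22×4 + 20×6 + 18×6 = 566.

566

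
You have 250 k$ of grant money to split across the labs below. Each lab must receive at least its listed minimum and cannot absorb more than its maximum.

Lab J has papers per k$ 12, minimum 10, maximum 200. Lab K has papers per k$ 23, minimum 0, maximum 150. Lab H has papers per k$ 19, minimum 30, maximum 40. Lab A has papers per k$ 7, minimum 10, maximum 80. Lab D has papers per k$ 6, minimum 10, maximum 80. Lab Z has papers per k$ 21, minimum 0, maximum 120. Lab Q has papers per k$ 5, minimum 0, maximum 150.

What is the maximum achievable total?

5110

Meeting every minimum uses 10+0+30+10+10+0+0 = 60 k$, leaving 190.
Rank by papers per k$: Lab K 23 > Lab Z 21 > Lab H 19 > Lab J 12 > Lab A 7 > Lab D 6 > Lab Q 5.
Lab K takes 150 more to reach its cap of 150 — 40 left.
Lab Z has room for 120 more but only 40 remain, so it gets 40.
Total = 12×10 + 23×150 + 19×30 + 7×10 + 6×10 + 21×40 = 5110.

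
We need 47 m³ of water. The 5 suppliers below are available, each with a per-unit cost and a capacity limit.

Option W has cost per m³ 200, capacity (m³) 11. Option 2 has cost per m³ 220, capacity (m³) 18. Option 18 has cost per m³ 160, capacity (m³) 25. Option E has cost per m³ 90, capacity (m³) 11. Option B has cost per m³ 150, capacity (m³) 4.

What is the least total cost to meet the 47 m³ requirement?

Cheapest first:
Take 11 from Option E at 90 ; need 36 more.
Option B (150): use full 4 ; 32 m³ to go.
Option 18 at 160: take all 25 m³ ; 7 still needed.
Option W (200): take the remaining 7 ; done.
Option 2: unused.
Cost = 11×90 + 4×150 + 25×160 + 7×200 = 6990.

6990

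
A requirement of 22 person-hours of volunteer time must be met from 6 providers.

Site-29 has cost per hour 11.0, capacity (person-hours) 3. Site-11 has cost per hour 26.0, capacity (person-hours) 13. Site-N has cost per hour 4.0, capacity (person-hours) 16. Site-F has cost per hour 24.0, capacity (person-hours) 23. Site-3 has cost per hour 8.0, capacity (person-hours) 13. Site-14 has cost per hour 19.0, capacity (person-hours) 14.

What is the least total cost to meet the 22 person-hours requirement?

112

Cheapest first:
Take 16 from Site-N at 4.0 → need 6 more.
Site-3 (8.0): take the remaining 6 → done.
Site-29, Site-14, Site-F, Site-11: unused.
Cost = 16×4.0 + 6×8.0 = 112.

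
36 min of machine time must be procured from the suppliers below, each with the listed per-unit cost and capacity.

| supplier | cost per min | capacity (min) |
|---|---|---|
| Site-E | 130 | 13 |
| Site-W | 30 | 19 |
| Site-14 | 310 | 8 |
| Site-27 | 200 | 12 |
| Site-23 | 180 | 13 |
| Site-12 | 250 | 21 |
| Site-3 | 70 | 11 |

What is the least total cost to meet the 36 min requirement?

2120

Use suppliers in increasing cost order.
Site-W at 30: take all 19 min ; 17 still needed.
Site-3 (70): use full 11 ; 6 min to go.
Site-E (130): take the remaining 6 ; done.
Site-23, Site-27, Site-12, Site-14: unused.
Cost = 19×30 + 11×70 + 6×130 = 2120.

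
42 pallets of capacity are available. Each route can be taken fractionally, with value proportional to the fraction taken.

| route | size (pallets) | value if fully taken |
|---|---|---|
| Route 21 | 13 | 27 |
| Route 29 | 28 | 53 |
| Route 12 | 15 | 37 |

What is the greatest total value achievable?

Best value per unit of size first: Route 12 37/15≈2.47, Route 21 27/13≈2.08, Route 29 53/28≈1.89.
Route 12: take in full, 15 pallets for value 37 → 27 left.
Route 21: take in full, 13 pallets for value 27 → 14 left.
14 pallets left: a 14/28 share of Route 29 gives 53×14/28 = 26.5.
Total value = 90.5.

90.5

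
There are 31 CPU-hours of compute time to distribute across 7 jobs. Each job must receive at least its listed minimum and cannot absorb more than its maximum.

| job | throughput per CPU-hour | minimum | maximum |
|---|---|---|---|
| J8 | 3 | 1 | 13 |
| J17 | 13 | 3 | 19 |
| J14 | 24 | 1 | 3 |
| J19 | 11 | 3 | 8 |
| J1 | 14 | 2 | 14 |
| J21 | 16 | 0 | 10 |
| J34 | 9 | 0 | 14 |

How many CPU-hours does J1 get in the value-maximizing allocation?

11

Meeting every minimum uses 1+3+1+3+2+0+0 = 10 CPU-hours, leaving 21.
Highest throughput per CPU-hour first: J14 24 > J21 16 > J1 14 > J17 13 > J19 11 > J34 9 > J8 3.
J14: +2 to 3 (cap) — 19 left.
J21 takes 10 more to reach its cap of 10 — 9 left.
Only 9 left; J1 takes them to reach 11.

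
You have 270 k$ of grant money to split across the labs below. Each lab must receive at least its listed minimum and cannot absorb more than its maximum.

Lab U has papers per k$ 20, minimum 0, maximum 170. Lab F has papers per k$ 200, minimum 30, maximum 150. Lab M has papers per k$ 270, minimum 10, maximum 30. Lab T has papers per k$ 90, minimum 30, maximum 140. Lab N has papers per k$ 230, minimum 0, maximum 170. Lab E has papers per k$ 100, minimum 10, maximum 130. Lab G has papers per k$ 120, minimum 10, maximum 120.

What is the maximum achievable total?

55800

Meeting every minimum uses 0+30+10+30+0+10+10 = 90 k$, leaving 180.
Rank by papers per k$: Lab M 270 > Lab N 230 > Lab F 200 > Lab G 120 > Lab E 100 > Lab T 90 > Lab U 20.
Lab M: +20 to 30 (cap) → 160 left.
Only 160 left; Lab N takes them to reach 160.
Total = 200×30 + 270×30 + 90×30 + 230×160 + 100×10 + 120×10 = 55800.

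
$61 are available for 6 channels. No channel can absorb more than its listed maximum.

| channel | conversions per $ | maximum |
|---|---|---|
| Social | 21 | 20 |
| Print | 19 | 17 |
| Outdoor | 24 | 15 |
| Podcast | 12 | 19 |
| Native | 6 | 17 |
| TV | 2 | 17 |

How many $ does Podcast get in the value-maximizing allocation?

Rank by conversions per $: Outdoor 24 > Social 21 > Print 19 > Podcast 12 > Native 6 > TV 2.
Outdoor: +15 to 15 (cap) — 46 left.
Social takes 20 to reach its cap of 20 — 26 left.
Give Print 17 to hit its cap of 17 — 9 left.
Podcast has room for 19 but only 9 remain, so it gets 9.

9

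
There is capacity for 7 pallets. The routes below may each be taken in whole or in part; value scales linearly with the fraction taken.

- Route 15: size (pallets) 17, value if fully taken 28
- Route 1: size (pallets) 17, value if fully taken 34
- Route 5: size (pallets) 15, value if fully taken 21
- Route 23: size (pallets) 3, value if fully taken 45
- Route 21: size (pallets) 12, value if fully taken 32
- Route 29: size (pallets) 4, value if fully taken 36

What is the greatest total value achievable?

81

Best value per unit of size first: Route 23 45/3≈15, Route 29 36/4≈9, Route 21 32/12≈2.67, Route 1 34/17≈2, Route 15 28/17≈1.65, Route 5 21/15≈1.4.
Route 23: take in full, 3 pallets for value 45 → 4 left.
Take all of Route 29 (4 pallets, value 36) → 0 pallets left.
Total value = 81.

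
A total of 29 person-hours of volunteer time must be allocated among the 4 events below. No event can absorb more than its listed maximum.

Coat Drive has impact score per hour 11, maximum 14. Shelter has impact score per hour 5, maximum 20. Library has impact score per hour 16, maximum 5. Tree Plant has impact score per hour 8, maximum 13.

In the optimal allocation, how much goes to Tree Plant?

Highest impact score per hour first: Library 16 > Coat Drive 11 > Tree Plant 8 > Shelter 5.
Library takes 5 to reach its cap of 5 ; 24 left.
Give Coat Drive 14 to hit its cap of 14 ; 10 left.
Tree Plant: +10 (room for 13) → 10. Pool exhausted.

10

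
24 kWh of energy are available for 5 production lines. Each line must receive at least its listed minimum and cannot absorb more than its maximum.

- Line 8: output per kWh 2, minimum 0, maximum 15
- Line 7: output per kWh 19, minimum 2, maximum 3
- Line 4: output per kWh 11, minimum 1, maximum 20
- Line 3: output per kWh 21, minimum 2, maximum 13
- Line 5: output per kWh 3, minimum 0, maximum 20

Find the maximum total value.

Meeting every minimum uses 0+2+1+2+0 = 5 kWh, leaving 19.
Order the production lines by output per kWh: Line 3 21 > Line 7 19 > Line 4 11 > Line 5 3 > Line 8 2.
Line 3: +11 to 13 (cap) — 8 left.
Give Line 7 1 more to hit its cap of 3 — 7 left.
Only 7 left; Line 4 takes them to reach 8.
Total = 19×3 + 11×8 + 21×13 = 418.

418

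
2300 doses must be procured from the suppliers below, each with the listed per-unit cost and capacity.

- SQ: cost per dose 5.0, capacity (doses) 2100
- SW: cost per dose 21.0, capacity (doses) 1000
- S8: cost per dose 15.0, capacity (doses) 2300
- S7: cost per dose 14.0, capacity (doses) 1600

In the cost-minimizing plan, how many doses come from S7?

200

Cheapest first:
SQ (5.0): use full 2100 — 200 doses to go.
S7 at 14.0: take 200 of its 1600 — requirement met.
S8, SW: unused.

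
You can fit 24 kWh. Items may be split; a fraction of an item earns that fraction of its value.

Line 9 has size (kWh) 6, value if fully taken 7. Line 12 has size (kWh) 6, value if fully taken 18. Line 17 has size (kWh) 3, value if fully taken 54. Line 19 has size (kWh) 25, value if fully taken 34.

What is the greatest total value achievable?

Rank by value-to-size ratio: Line 17 54/3≈18, Line 12 18/6≈3, Line 19 34/25≈1.36, Line 9 7/6≈1.17.
All 3 kWh of Line 17 fit (value 54) → 21 remain.
Line 12: take in full, 6 kWh for value 18 → 15 left.
Only 15 kWh remain; take 15/25 of Line 19 for value 34×15/25 = 20.4.
Total value = 92.4.

92.4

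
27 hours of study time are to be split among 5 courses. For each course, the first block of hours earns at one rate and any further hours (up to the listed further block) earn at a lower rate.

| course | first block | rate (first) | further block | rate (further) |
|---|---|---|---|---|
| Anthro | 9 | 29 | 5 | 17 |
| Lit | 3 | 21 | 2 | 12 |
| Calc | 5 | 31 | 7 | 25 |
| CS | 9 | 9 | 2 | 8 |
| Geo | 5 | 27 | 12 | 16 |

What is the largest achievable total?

Rank every tier by rate: Calc/first 31 > Anthro/first 29 > Geo/first 27 > Calc/second 25 > Lit/first 21 > Anthro/second 17 > Geo/second 16 > Lit/second 12 > CS/first 9 > CS/second 8.
Calc/first (31): +5 → 22 left.
Anthro/first (29): +9 → 13 left.
Geo/first (27): +5 → 8 left.
Calc second at 25: fill all 7 → 1 left.
1 remain; put them into Lit first at 21.
Total = 31×5 + 29×9 + 27×5 + 25×7 + 21×1 = 747.

747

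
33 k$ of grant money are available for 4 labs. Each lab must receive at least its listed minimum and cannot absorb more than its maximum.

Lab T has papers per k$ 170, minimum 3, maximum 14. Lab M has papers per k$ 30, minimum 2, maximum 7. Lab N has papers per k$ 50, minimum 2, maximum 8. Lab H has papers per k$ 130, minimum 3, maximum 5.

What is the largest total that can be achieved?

Meeting every minimum uses 3+2+2+3 = 10 k$, leaving 23.
Highest papers per k$ first: Lab T 170 > Lab H 130 > Lab N 50 > Lab M 30.
Lab T: +11 to 14 (cap) — 12 left.
Give Lab H 2 more to hit its cap of 5 — 10 left.
Lab N takes 6 more to reach its cap of 8 — 4 left.
Lab M has room for 5 more but only 4 remain, so it gets 6.
Total = 170×14 + 30×6 + 50×8 + 130×5 = 3610.

3610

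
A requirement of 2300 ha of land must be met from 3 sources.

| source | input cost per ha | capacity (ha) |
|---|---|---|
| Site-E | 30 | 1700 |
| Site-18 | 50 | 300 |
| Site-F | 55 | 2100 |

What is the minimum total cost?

82500

Cheapest first:
Site-E (30): use full 1700 ; 600 ha to go.
Site-18 (50): use full 300 ; 300 ha to go.
Site-F at 55: take 300 of its 2100 ; requirement met.
Cost = 1700×30 + 300×50 + 300×55 = 82500.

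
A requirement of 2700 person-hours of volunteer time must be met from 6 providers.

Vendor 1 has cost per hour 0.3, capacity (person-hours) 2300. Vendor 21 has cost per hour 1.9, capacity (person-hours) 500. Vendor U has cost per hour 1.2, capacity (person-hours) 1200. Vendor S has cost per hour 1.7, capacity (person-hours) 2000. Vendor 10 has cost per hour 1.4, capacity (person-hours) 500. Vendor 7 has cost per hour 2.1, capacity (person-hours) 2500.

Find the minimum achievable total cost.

Cheapest first:
Vendor 1 (0.3): use full 2300 → 400 person-hours to go.
Take 400 from Vendor U at 1.2 to finish.
Vendor 10, Vendor S, Vendor 21, Vendor 7: unused.
Cost = 2300×0.3 + 400×1.2 = 1170.

1170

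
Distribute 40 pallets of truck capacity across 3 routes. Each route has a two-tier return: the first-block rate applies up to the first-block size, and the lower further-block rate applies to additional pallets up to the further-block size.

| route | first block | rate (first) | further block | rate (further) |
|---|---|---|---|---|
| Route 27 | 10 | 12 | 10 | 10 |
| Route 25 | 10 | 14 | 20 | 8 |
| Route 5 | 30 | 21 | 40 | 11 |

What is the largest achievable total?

Order all 6 blocks by rate: Route 5/tier1 21 > Route 25/tier1 14 > Route 27/tier1 12 > Route 5/tier2 11 > Route 27/tier2 10 > Route 25/tier2 8.
Route 5/tier1 (21): +30 ; 10 left.
Route 25 tier1 at 14: fill all 10 ; 0 left.
Total = 21×30 + 14×10 = 770.

770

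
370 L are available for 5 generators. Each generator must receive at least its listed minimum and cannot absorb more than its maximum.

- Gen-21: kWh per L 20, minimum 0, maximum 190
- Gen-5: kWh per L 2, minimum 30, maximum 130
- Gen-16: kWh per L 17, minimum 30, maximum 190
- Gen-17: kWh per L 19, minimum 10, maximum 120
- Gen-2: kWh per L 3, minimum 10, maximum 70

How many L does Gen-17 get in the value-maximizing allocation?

Meeting every minimum uses 0+30+30+10+10 = 80 L, leaving 290.
Highest kWh per L first: Gen-21 20 > Gen-17 19 > Gen-16 17 > Gen-2 3 > Gen-5 2.
Gen-21 takes 190 more to reach its cap of 190 → 100 left.
Gen-17: +100 (room for 110) → 110. Pool exhausted.

110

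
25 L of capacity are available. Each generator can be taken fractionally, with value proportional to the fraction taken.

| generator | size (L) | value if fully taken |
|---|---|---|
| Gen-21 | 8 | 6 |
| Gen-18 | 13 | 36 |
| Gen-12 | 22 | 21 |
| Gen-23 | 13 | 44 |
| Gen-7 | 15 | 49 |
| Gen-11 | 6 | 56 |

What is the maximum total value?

Best value per unit of size first: Gen-11 56/6≈9.33, Gen-23 44/13≈3.38, Gen-7 49/15≈3.27, Gen-18 36/13≈2.77, Gen-12 21/22≈0.955, Gen-21 6/8≈0.75.
All 6 L of Gen-11 fit (value 56) — 19 remain.
Gen-23: take in full, 13 L for value 44 — 6 left.
6 L left: a 6/15 share of Gen-7 gives 49×6/15 = 19.6.
Total value = 119.6.

119.6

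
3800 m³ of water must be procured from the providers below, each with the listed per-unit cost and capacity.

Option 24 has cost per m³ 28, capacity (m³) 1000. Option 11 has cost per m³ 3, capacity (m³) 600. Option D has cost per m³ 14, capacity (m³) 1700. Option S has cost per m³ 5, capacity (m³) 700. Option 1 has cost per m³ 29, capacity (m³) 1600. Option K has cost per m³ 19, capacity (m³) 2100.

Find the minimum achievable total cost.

44300

Cheapest first:
Option 11 (3): use full 600 — 3200 m³ to go.
Take 700 from Option S at 5 — need 2500 more.
Option D (14): use full 1700 — 800 m³ to go.
Take 800 from Option K at 19 to finish.
Option 24, Option 1: unused.
Cost = 600×3 + 700×5 + 1700×14 + 800×19 = 44300.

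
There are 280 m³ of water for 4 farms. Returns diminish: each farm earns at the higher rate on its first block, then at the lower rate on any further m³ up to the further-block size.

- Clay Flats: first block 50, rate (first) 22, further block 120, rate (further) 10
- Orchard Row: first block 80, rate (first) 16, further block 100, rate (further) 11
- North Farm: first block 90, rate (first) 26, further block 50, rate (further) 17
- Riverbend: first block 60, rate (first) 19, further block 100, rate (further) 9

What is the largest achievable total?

5910

Rank every tier by rate: North Farm/T1 26 > Clay Flats/T1 22 > Riverbend/T1 19 > North Farm/T2 17 > Orchard Row/T1 16 > Orchard Row/T2 11 > Clay Flats/T2 10 > Riverbend/T2 9.
North Farm T1 at 26: fill all 90 ; 190 left.
Clay Flats T1 at 22: fill all 50 ; 140 left.
Riverbend/T1 (19): +60 ; 80 left.
North Farm T2 at 17: fill all 50 ; 30 left.
Orchard Row/T1: +30 of 80 at 16; pool empty.
Total = 26×90 + 22×50 + 19×60 + 17×50 + 16×30 = 5910.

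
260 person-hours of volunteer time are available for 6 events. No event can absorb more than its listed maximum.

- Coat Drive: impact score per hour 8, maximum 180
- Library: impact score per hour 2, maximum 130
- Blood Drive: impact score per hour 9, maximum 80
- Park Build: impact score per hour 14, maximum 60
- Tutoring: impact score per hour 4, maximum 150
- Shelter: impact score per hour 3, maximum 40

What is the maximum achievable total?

Order the events by impact score per hour: Park Build 14 > Blood Drive 9 > Coat Drive 8 > Tutoring 4 > Shelter 3 > Library 2.
Park Build: +60 to 60 (cap) → 200 left.
Blood Drive takes 80 to reach its cap of 80 → 120 left.
Coat Drive: +120 (room for 180) → 120. Pool exhausted.
Total = 8×120 + 9×80 + 14×60 = 2520.

2520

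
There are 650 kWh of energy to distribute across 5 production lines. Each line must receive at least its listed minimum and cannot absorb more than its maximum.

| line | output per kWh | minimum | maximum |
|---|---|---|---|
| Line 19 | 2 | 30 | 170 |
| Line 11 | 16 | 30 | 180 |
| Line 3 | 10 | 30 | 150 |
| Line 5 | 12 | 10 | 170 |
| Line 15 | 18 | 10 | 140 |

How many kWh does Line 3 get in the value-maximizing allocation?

Meeting every minimum uses 30+30+30+10+10 = 110 kWh, leaving 540.
Rank by output per kWh: Line 15 18 > Line 11 16 > Line 5 12 > Line 3 10 > Line 19 2.
Line 15: +130 to 140 (cap) → 410 left.
Line 11: +150 to 180 (cap) → 260 left.
Line 5 takes 160 more to reach its cap of 170 → 100 left.
Line 3 has room for 120 more but only 100 remain, so it gets 130.

130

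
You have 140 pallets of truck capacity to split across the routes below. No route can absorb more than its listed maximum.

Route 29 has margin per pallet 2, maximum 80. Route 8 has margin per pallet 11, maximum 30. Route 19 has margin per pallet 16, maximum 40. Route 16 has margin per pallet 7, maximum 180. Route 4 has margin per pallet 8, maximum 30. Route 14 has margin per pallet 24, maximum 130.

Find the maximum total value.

3280

Order the routes by margin per pallet: Route 14 24 > Route 19 16 > Route 8 11 > Route 4 8 > Route 16 7 > Route 29 2.
Route 14: +130 to 130 (cap) ; 10 left.
Route 19 has room for 40 but only 10 remain, so it gets 10.
Total = 16×10 + 24×130 = 3280.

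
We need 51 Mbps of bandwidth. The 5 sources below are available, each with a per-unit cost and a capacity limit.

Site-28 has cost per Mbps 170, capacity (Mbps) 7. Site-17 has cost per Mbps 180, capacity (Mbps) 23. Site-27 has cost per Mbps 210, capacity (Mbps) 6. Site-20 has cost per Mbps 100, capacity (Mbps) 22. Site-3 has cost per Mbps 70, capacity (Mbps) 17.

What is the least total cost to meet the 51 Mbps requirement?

Use sources in increasing cost order.
Take 17 from Site-3 at 70 — need 34 more.
Site-20 at 100: take all 22 Mbps — 12 still needed.
Site-28 (170): use full 7 — 5 Mbps to go.
Site-17 (180): take the remaining 5 — done.
Site-27: unused.
Cost = 17×70 + 22×100 + 7×170 + 5×180 = 5480.

5480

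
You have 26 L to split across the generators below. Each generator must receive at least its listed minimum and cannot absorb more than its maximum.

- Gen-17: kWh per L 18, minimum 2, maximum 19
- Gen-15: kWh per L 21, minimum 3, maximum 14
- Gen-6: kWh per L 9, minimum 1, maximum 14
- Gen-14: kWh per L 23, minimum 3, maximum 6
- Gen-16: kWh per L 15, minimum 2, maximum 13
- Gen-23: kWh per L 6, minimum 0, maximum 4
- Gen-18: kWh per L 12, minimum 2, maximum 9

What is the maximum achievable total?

Meeting every minimum uses 2+3+1+3+2+0+2 = 13 L, leaving 13.
Highest kWh per L first: Gen-14 23 > Gen-15 21 > Gen-17 18 > Gen-16 15 > Gen-18 12 > Gen-6 9 > Gen-23 6.
Give Gen-14 3 more to hit its cap of 6 ; 10 left.
Gen-15: +10 (room for 11) → 13. Pool exhausted.
Total = 18×2 + 21×13 + 9×1 + 23×6 + 15×2 + 12×2 = 510.

510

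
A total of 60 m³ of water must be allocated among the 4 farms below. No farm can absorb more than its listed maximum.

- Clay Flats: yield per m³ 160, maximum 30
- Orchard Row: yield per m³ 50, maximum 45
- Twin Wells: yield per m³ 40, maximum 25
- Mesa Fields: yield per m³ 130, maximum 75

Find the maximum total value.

8700

Order the farms by yield per m³: Clay Flats 160 > Mesa Fields 130 > Orchard Row 50 > Twin Wells 40.
Clay Flats: +30 to 30 (cap) ; 30 left.
Mesa Fields: +30 (room for 75) → 30. Pool exhausted.
Total = 160×30 + 130×30 = 8700.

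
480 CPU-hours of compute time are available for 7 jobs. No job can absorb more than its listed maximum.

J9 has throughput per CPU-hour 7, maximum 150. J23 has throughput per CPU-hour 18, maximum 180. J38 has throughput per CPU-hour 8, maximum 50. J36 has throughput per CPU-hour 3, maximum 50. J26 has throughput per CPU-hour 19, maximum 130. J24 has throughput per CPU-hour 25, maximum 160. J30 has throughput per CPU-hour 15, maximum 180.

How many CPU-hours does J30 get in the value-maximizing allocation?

Highest throughput per CPU-hour first: J24 25 > J26 19 > J23 18 > J30 15 > J38 8 > J9 7 > J36 3.
Give J24 160 to hit its cap of 160 ; 320 left.
J26 takes 130 to reach its cap of 130 ; 190 left.
J23 takes 180 to reach its cap of 180 ; 10 left.
J30 has room for 180 but only 10 remain, so it gets 10.

10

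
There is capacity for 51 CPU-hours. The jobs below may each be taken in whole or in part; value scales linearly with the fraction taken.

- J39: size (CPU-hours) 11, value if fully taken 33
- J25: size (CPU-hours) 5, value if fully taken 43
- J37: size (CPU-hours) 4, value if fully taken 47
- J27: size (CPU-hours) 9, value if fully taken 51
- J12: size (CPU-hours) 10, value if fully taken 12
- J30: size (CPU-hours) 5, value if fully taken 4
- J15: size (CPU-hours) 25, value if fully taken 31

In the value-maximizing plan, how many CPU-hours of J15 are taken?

22

Sort by value density: J37 47/4≈11.8, J25 43/5≈8.6, J27 51/9≈5.67, J39 33/11≈3, J15 31/25≈1.24, J12 12/10≈1.2, J30 4/5≈0.8.
Take all of J37 (4 CPU-hours, value 47) — 47 CPU-hours left.
All 5 CPU-hours of J25 fit (value 43) — 42 remain.
All 9 CPU-hours of J27 fit (value 51) — 33 remain.
J39: take in full, 11 CPU-hours for value 33 — 22 left.
Fill the last 22 CPU-hours with part of J15: 22/25 of it earns 27.28.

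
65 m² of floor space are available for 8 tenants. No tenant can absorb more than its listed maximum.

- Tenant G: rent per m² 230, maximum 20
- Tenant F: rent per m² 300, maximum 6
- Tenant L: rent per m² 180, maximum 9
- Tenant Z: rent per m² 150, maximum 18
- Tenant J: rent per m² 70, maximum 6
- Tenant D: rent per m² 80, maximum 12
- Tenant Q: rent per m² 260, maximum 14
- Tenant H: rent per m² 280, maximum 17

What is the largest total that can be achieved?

Rank by rent per m²: Tenant F 300 > Tenant H 280 > Tenant Q 260 > Tenant G 230 > Tenant L 180 > Tenant Z 150 > Tenant D 80 > Tenant J 70.
Tenant F takes 6 to reach its cap of 6 ; 59 left.
Tenant H takes 17 to reach its cap of 17 ; 42 left.
Tenant Q: +14 to 14 (cap) ; 28 left.
Tenant G takes 20 to reach its cap of 20 ; 8 left.
Only 8 left; Tenant L takes them to reach 8.
Total = 230×20 + 300×6 + 180×8 + 260×14 + 280×17 = 16240.

16240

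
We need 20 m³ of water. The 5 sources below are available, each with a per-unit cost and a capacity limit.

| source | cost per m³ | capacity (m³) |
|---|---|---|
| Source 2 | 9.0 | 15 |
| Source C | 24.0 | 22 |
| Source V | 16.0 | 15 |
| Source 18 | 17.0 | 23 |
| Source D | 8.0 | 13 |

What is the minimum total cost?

Cheapest first:
Take 13 from Source D at 8.0 — need 7 more.
Source 2 at 9.0: take 7 of its 15 — requirement met.
Source V, Source 18, Source C: unused.
Cost = 13×8.0 + 7×9.0 = 167.

167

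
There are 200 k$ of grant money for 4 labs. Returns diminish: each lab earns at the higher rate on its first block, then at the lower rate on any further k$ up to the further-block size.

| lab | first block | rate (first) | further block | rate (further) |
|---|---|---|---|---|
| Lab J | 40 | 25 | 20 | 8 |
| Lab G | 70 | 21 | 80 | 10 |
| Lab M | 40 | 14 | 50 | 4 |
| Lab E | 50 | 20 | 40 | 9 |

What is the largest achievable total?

Treat each block as its own option and order by rate: Lab J/T1 25 > Lab G/T1 21 > Lab E/T1 20 > Lab M/T1 14 > Lab G/T2 10 > Lab E/T2 9 > Lab J/T2 8 > Lab M/T2 4.
Fill Lab J T1 block (40 at 25) — 160 left.
Fill Lab G T1 block (70 at 21) — 90 left.
Lab E/T1 (20): +50 — 40 left.
Lab M T1 at 14: fill all 40 — 0 left.
Total = 25×40 + 21×70 + 20×50 + 14×40 = 4030.

4030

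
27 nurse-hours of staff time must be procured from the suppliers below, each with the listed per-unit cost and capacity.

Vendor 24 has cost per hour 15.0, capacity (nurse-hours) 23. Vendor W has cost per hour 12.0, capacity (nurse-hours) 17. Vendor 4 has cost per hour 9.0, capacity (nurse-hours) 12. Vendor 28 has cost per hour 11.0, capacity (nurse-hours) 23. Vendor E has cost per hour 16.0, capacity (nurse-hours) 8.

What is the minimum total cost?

273

Cheapest first:
Vendor 4 at 9.0: take all 12 nurse-hours — 15 still needed.
Vendor 28 at 11.0: take 15 of its 23 — requirement met.
Vendor W, Vendor 24, Vendor E: unused.
Cost = 12×9.0 + 15×11.0 = 273.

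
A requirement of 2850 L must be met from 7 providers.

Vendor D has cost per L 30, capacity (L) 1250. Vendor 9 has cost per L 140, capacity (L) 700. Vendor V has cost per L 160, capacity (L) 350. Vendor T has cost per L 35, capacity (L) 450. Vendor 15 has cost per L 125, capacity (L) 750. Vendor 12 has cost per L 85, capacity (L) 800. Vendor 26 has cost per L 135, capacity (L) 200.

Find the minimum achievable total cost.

165000

Cheapest first:
Take 1250 from Vendor D at 30 — need 1600 more.
Vendor T (35): use full 450 — 1150 L to go.
Take 800 from Vendor 12 at 85 — need 350 more.
Vendor 15 at 125: take 350 of its 750 — requirement met.
Vendor 26, Vendor 9, Vendor V: unused.
Cost = 1250×30 + 450×35 + 800×85 + 350×125 = 165000.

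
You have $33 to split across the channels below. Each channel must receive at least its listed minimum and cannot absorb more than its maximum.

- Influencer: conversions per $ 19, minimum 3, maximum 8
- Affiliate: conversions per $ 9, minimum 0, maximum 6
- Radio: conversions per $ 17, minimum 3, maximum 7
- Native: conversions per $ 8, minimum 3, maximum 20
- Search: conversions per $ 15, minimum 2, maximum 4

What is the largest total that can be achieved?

Meeting every minimum uses 3+0+3+3+2 = 11 $, leaving 22.
Order the channels by conversions per $: Influencer 19 > Radio 17 > Search 15 > Affiliate 9 > Native 8.
Influencer: +5 to 8 (cap) ; 17 left.
Radio: +4 to 7 (cap) ; 13 left.
Give Search 2 more to hit its cap of 4 ; 11 left.
Give Affiliate 6 more to hit its cap of 6 ; 5 left.
Native: +5 (room for 17) → 8. Pool exhausted.
Total = 19×8 + 9×6 + 17×7 + 8×8 + 15×4 = 449.

449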